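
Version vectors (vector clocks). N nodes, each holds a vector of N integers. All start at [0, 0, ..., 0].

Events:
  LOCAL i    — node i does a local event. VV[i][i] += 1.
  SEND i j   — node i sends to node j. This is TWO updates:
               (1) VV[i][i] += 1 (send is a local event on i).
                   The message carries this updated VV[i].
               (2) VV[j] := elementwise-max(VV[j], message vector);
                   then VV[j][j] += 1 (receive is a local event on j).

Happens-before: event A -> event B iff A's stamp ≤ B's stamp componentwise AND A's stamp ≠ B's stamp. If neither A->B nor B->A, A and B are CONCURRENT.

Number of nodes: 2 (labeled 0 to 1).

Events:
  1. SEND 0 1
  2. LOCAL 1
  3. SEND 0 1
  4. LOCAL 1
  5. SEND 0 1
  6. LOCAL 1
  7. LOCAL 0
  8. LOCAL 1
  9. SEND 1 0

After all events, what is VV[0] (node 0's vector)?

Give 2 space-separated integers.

Initial: VV[0]=[0, 0]
Initial: VV[1]=[0, 0]
Event 1: SEND 0->1: VV[0][0]++ -> VV[0]=[1, 0], msg_vec=[1, 0]; VV[1]=max(VV[1],msg_vec) then VV[1][1]++ -> VV[1]=[1, 1]
Event 2: LOCAL 1: VV[1][1]++ -> VV[1]=[1, 2]
Event 3: SEND 0->1: VV[0][0]++ -> VV[0]=[2, 0], msg_vec=[2, 0]; VV[1]=max(VV[1],msg_vec) then VV[1][1]++ -> VV[1]=[2, 3]
Event 4: LOCAL 1: VV[1][1]++ -> VV[1]=[2, 4]
Event 5: SEND 0->1: VV[0][0]++ -> VV[0]=[3, 0], msg_vec=[3, 0]; VV[1]=max(VV[1],msg_vec) then VV[1][1]++ -> VV[1]=[3, 5]
Event 6: LOCAL 1: VV[1][1]++ -> VV[1]=[3, 6]
Event 7: LOCAL 0: VV[0][0]++ -> VV[0]=[4, 0]
Event 8: LOCAL 1: VV[1][1]++ -> VV[1]=[3, 7]
Event 9: SEND 1->0: VV[1][1]++ -> VV[1]=[3, 8], msg_vec=[3, 8]; VV[0]=max(VV[0],msg_vec) then VV[0][0]++ -> VV[0]=[5, 8]
Final vectors: VV[0]=[5, 8]; VV[1]=[3, 8]

Answer: 5 8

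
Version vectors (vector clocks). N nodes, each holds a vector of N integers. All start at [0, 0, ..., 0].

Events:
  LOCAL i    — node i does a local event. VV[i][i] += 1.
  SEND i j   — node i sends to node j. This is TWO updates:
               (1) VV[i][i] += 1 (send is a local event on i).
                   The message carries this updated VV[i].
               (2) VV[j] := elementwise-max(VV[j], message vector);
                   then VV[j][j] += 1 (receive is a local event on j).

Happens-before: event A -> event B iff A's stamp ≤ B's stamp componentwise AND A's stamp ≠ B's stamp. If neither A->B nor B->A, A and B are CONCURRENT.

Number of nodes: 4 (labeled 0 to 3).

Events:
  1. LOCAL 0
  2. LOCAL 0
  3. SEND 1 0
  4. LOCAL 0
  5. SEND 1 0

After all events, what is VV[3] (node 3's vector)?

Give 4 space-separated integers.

Initial: VV[0]=[0, 0, 0, 0]
Initial: VV[1]=[0, 0, 0, 0]
Initial: VV[2]=[0, 0, 0, 0]
Initial: VV[3]=[0, 0, 0, 0]
Event 1: LOCAL 0: VV[0][0]++ -> VV[0]=[1, 0, 0, 0]
Event 2: LOCAL 0: VV[0][0]++ -> VV[0]=[2, 0, 0, 0]
Event 3: SEND 1->0: VV[1][1]++ -> VV[1]=[0, 1, 0, 0], msg_vec=[0, 1, 0, 0]; VV[0]=max(VV[0],msg_vec) then VV[0][0]++ -> VV[0]=[3, 1, 0, 0]
Event 4: LOCAL 0: VV[0][0]++ -> VV[0]=[4, 1, 0, 0]
Event 5: SEND 1->0: VV[1][1]++ -> VV[1]=[0, 2, 0, 0], msg_vec=[0, 2, 0, 0]; VV[0]=max(VV[0],msg_vec) then VV[0][0]++ -> VV[0]=[5, 2, 0, 0]
Final vectors: VV[0]=[5, 2, 0, 0]; VV[1]=[0, 2, 0, 0]; VV[2]=[0, 0, 0, 0]; VV[3]=[0, 0, 0, 0]

Answer: 0 0 0 0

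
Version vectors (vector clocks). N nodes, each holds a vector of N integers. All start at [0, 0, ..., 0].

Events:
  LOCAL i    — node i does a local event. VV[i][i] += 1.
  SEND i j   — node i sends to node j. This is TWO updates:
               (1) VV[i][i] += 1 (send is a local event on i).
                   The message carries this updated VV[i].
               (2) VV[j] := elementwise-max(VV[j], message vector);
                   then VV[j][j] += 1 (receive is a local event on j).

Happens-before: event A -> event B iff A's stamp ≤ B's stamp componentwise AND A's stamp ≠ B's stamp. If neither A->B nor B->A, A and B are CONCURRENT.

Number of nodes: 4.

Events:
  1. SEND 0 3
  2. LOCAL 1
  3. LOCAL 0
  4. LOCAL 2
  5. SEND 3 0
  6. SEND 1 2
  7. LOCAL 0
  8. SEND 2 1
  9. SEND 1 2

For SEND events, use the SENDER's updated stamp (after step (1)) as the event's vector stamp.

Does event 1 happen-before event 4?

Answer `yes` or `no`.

Initial: VV[0]=[0, 0, 0, 0]
Initial: VV[1]=[0, 0, 0, 0]
Initial: VV[2]=[0, 0, 0, 0]
Initial: VV[3]=[0, 0, 0, 0]
Event 1: SEND 0->3: VV[0][0]++ -> VV[0]=[1, 0, 0, 0], msg_vec=[1, 0, 0, 0]; VV[3]=max(VV[3],msg_vec) then VV[3][3]++ -> VV[3]=[1, 0, 0, 1]
Event 2: LOCAL 1: VV[1][1]++ -> VV[1]=[0, 1, 0, 0]
Event 3: LOCAL 0: VV[0][0]++ -> VV[0]=[2, 0, 0, 0]
Event 4: LOCAL 2: VV[2][2]++ -> VV[2]=[0, 0, 1, 0]
Event 5: SEND 3->0: VV[3][3]++ -> VV[3]=[1, 0, 0, 2], msg_vec=[1, 0, 0, 2]; VV[0]=max(VV[0],msg_vec) then VV[0][0]++ -> VV[0]=[3, 0, 0, 2]
Event 6: SEND 1->2: VV[1][1]++ -> VV[1]=[0, 2, 0, 0], msg_vec=[0, 2, 0, 0]; VV[2]=max(VV[2],msg_vec) then VV[2][2]++ -> VV[2]=[0, 2, 2, 0]
Event 7: LOCAL 0: VV[0][0]++ -> VV[0]=[4, 0, 0, 2]
Event 8: SEND 2->1: VV[2][2]++ -> VV[2]=[0, 2, 3, 0], msg_vec=[0, 2, 3, 0]; VV[1]=max(VV[1],msg_vec) then VV[1][1]++ -> VV[1]=[0, 3, 3, 0]
Event 9: SEND 1->2: VV[1][1]++ -> VV[1]=[0, 4, 3, 0], msg_vec=[0, 4, 3, 0]; VV[2]=max(VV[2],msg_vec) then VV[2][2]++ -> VV[2]=[0, 4, 4, 0]
Event 1 stamp: [1, 0, 0, 0]
Event 4 stamp: [0, 0, 1, 0]
[1, 0, 0, 0] <= [0, 0, 1, 0]? False. Equal? False. Happens-before: False

Answer: no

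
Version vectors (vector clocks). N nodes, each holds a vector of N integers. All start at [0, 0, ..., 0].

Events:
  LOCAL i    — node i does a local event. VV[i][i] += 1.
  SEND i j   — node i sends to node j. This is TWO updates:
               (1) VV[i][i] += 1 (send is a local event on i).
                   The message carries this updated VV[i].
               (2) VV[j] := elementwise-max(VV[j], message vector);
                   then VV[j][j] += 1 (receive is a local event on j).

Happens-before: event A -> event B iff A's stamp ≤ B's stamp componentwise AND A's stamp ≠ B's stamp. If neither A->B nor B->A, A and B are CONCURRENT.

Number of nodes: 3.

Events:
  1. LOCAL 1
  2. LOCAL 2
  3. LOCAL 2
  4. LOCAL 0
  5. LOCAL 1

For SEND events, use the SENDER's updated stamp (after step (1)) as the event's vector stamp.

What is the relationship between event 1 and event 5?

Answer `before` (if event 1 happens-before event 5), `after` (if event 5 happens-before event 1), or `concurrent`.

Initial: VV[0]=[0, 0, 0]
Initial: VV[1]=[0, 0, 0]
Initial: VV[2]=[0, 0, 0]
Event 1: LOCAL 1: VV[1][1]++ -> VV[1]=[0, 1, 0]
Event 2: LOCAL 2: VV[2][2]++ -> VV[2]=[0, 0, 1]
Event 3: LOCAL 2: VV[2][2]++ -> VV[2]=[0, 0, 2]
Event 4: LOCAL 0: VV[0][0]++ -> VV[0]=[1, 0, 0]
Event 5: LOCAL 1: VV[1][1]++ -> VV[1]=[0, 2, 0]
Event 1 stamp: [0, 1, 0]
Event 5 stamp: [0, 2, 0]
[0, 1, 0] <= [0, 2, 0]? True
[0, 2, 0] <= [0, 1, 0]? False
Relation: before

Answer: before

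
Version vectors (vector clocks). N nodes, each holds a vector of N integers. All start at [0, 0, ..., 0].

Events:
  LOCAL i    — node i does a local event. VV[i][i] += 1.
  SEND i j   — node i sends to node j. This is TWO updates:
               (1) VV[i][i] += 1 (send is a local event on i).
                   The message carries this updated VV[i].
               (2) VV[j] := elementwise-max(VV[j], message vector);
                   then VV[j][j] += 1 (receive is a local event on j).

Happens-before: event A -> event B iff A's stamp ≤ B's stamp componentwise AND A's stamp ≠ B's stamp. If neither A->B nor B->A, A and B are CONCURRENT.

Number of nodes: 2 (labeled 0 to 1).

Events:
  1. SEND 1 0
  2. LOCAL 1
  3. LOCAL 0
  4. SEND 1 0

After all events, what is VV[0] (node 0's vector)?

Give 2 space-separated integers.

Initial: VV[0]=[0, 0]
Initial: VV[1]=[0, 0]
Event 1: SEND 1->0: VV[1][1]++ -> VV[1]=[0, 1], msg_vec=[0, 1]; VV[0]=max(VV[0],msg_vec) then VV[0][0]++ -> VV[0]=[1, 1]
Event 2: LOCAL 1: VV[1][1]++ -> VV[1]=[0, 2]
Event 3: LOCAL 0: VV[0][0]++ -> VV[0]=[2, 1]
Event 4: SEND 1->0: VV[1][1]++ -> VV[1]=[0, 3], msg_vec=[0, 3]; VV[0]=max(VV[0],msg_vec) then VV[0][0]++ -> VV[0]=[3, 3]
Final vectors: VV[0]=[3, 3]; VV[1]=[0, 3]

Answer: 3 3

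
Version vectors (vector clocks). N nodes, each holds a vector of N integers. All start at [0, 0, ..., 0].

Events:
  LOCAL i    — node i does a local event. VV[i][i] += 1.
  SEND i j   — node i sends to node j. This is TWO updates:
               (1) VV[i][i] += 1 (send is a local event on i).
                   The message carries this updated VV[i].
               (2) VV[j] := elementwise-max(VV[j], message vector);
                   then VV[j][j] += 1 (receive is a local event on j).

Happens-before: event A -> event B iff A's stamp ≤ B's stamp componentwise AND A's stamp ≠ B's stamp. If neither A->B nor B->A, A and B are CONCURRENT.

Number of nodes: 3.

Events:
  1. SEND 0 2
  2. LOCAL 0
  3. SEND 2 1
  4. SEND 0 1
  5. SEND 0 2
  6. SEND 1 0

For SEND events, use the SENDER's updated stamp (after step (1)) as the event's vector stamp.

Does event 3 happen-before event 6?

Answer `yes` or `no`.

Initial: VV[0]=[0, 0, 0]
Initial: VV[1]=[0, 0, 0]
Initial: VV[2]=[0, 0, 0]
Event 1: SEND 0->2: VV[0][0]++ -> VV[0]=[1, 0, 0], msg_vec=[1, 0, 0]; VV[2]=max(VV[2],msg_vec) then VV[2][2]++ -> VV[2]=[1, 0, 1]
Event 2: LOCAL 0: VV[0][0]++ -> VV[0]=[2, 0, 0]
Event 3: SEND 2->1: VV[2][2]++ -> VV[2]=[1, 0, 2], msg_vec=[1, 0, 2]; VV[1]=max(VV[1],msg_vec) then VV[1][1]++ -> VV[1]=[1, 1, 2]
Event 4: SEND 0->1: VV[0][0]++ -> VV[0]=[3, 0, 0], msg_vec=[3, 0, 0]; VV[1]=max(VV[1],msg_vec) then VV[1][1]++ -> VV[1]=[3, 2, 2]
Event 5: SEND 0->2: VV[0][0]++ -> VV[0]=[4, 0, 0], msg_vec=[4, 0, 0]; VV[2]=max(VV[2],msg_vec) then VV[2][2]++ -> VV[2]=[4, 0, 3]
Event 6: SEND 1->0: VV[1][1]++ -> VV[1]=[3, 3, 2], msg_vec=[3, 3, 2]; VV[0]=max(VV[0],msg_vec) then VV[0][0]++ -> VV[0]=[5, 3, 2]
Event 3 stamp: [1, 0, 2]
Event 6 stamp: [3, 3, 2]
[1, 0, 2] <= [3, 3, 2]? True. Equal? False. Happens-before: True

Answer: yes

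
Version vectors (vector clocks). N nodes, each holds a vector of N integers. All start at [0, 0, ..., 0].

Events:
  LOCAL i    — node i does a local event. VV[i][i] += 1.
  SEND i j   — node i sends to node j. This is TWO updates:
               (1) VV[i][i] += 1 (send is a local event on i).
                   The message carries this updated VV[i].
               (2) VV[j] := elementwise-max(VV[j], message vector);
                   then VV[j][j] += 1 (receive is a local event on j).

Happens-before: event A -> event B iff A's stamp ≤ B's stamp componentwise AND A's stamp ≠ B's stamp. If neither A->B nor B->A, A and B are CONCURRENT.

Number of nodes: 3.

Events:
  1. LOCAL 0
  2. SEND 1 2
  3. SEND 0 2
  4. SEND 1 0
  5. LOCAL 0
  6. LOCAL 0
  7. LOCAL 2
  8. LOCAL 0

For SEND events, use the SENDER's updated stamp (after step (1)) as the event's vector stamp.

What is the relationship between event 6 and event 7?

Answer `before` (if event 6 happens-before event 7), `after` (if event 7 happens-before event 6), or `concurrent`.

Initial: VV[0]=[0, 0, 0]
Initial: VV[1]=[0, 0, 0]
Initial: VV[2]=[0, 0, 0]
Event 1: LOCAL 0: VV[0][0]++ -> VV[0]=[1, 0, 0]
Event 2: SEND 1->2: VV[1][1]++ -> VV[1]=[0, 1, 0], msg_vec=[0, 1, 0]; VV[2]=max(VV[2],msg_vec) then VV[2][2]++ -> VV[2]=[0, 1, 1]
Event 3: SEND 0->2: VV[0][0]++ -> VV[0]=[2, 0, 0], msg_vec=[2, 0, 0]; VV[2]=max(VV[2],msg_vec) then VV[2][2]++ -> VV[2]=[2, 1, 2]
Event 4: SEND 1->0: VV[1][1]++ -> VV[1]=[0, 2, 0], msg_vec=[0, 2, 0]; VV[0]=max(VV[0],msg_vec) then VV[0][0]++ -> VV[0]=[3, 2, 0]
Event 5: LOCAL 0: VV[0][0]++ -> VV[0]=[4, 2, 0]
Event 6: LOCAL 0: VV[0][0]++ -> VV[0]=[5, 2, 0]
Event 7: LOCAL 2: VV[2][2]++ -> VV[2]=[2, 1, 3]
Event 8: LOCAL 0: VV[0][0]++ -> VV[0]=[6, 2, 0]
Event 6 stamp: [5, 2, 0]
Event 7 stamp: [2, 1, 3]
[5, 2, 0] <= [2, 1, 3]? False
[2, 1, 3] <= [5, 2, 0]? False
Relation: concurrent

Answer: concurrent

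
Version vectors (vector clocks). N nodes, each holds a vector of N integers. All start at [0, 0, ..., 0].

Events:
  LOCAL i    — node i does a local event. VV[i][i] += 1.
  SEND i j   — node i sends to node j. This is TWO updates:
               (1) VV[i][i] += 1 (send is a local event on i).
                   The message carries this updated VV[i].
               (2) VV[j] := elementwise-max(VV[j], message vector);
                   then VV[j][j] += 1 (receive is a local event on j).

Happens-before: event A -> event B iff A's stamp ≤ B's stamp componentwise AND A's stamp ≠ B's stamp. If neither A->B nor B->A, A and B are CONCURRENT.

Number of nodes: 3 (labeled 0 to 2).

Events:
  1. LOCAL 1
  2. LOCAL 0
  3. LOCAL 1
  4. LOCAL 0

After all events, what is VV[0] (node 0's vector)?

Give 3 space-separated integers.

Answer: 2 0 0

Derivation:
Initial: VV[0]=[0, 0, 0]
Initial: VV[1]=[0, 0, 0]
Initial: VV[2]=[0, 0, 0]
Event 1: LOCAL 1: VV[1][1]++ -> VV[1]=[0, 1, 0]
Event 2: LOCAL 0: VV[0][0]++ -> VV[0]=[1, 0, 0]
Event 3: LOCAL 1: VV[1][1]++ -> VV[1]=[0, 2, 0]
Event 4: LOCAL 0: VV[0][0]++ -> VV[0]=[2, 0, 0]
Final vectors: VV[0]=[2, 0, 0]; VV[1]=[0, 2, 0]; VV[2]=[0, 0, 0]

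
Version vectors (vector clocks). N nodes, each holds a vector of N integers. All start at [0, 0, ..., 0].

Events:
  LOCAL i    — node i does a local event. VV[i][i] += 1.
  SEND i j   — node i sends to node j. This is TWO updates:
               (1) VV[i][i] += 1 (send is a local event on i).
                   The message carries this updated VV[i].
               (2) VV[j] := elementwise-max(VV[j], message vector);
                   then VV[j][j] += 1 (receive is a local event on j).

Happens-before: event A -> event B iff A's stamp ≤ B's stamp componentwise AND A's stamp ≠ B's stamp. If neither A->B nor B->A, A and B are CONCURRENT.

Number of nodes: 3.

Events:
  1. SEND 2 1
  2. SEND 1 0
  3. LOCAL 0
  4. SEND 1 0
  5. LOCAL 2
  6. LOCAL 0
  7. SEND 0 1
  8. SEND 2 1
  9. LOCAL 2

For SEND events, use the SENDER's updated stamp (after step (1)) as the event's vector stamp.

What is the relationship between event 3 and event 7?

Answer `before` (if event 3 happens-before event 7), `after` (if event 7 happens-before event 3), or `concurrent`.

Answer: before

Derivation:
Initial: VV[0]=[0, 0, 0]
Initial: VV[1]=[0, 0, 0]
Initial: VV[2]=[0, 0, 0]
Event 1: SEND 2->1: VV[2][2]++ -> VV[2]=[0, 0, 1], msg_vec=[0, 0, 1]; VV[1]=max(VV[1],msg_vec) then VV[1][1]++ -> VV[1]=[0, 1, 1]
Event 2: SEND 1->0: VV[1][1]++ -> VV[1]=[0, 2, 1], msg_vec=[0, 2, 1]; VV[0]=max(VV[0],msg_vec) then VV[0][0]++ -> VV[0]=[1, 2, 1]
Event 3: LOCAL 0: VV[0][0]++ -> VV[0]=[2, 2, 1]
Event 4: SEND 1->0: VV[1][1]++ -> VV[1]=[0, 3, 1], msg_vec=[0, 3, 1]; VV[0]=max(VV[0],msg_vec) then VV[0][0]++ -> VV[0]=[3, 3, 1]
Event 5: LOCAL 2: VV[2][2]++ -> VV[2]=[0, 0, 2]
Event 6: LOCAL 0: VV[0][0]++ -> VV[0]=[4, 3, 1]
Event 7: SEND 0->1: VV[0][0]++ -> VV[0]=[5, 3, 1], msg_vec=[5, 3, 1]; VV[1]=max(VV[1],msg_vec) then VV[1][1]++ -> VV[1]=[5, 4, 1]
Event 8: SEND 2->1: VV[2][2]++ -> VV[2]=[0, 0, 3], msg_vec=[0, 0, 3]; VV[1]=max(VV[1],msg_vec) then VV[1][1]++ -> VV[1]=[5, 5, 3]
Event 9: LOCAL 2: VV[2][2]++ -> VV[2]=[0, 0, 4]
Event 3 stamp: [2, 2, 1]
Event 7 stamp: [5, 3, 1]
[2, 2, 1] <= [5, 3, 1]? True
[5, 3, 1] <= [2, 2, 1]? False
Relation: before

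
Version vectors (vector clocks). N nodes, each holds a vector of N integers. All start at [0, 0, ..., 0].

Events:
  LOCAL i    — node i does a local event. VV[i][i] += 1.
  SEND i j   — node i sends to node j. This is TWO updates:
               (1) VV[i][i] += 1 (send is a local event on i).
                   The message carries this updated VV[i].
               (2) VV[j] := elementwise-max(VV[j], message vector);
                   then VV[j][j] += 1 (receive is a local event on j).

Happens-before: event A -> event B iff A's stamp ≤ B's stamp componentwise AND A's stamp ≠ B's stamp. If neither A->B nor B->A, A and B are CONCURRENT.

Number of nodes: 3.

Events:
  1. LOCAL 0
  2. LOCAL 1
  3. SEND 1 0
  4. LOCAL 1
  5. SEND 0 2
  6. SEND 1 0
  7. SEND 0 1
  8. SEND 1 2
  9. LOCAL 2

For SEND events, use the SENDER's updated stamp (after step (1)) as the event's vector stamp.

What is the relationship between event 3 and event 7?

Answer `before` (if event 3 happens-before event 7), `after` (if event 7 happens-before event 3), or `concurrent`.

Initial: VV[0]=[0, 0, 0]
Initial: VV[1]=[0, 0, 0]
Initial: VV[2]=[0, 0, 0]
Event 1: LOCAL 0: VV[0][0]++ -> VV[0]=[1, 0, 0]
Event 2: LOCAL 1: VV[1][1]++ -> VV[1]=[0, 1, 0]
Event 3: SEND 1->0: VV[1][1]++ -> VV[1]=[0, 2, 0], msg_vec=[0, 2, 0]; VV[0]=max(VV[0],msg_vec) then VV[0][0]++ -> VV[0]=[2, 2, 0]
Event 4: LOCAL 1: VV[1][1]++ -> VV[1]=[0, 3, 0]
Event 5: SEND 0->2: VV[0][0]++ -> VV[0]=[3, 2, 0], msg_vec=[3, 2, 0]; VV[2]=max(VV[2],msg_vec) then VV[2][2]++ -> VV[2]=[3, 2, 1]
Event 6: SEND 1->0: VV[1][1]++ -> VV[1]=[0, 4, 0], msg_vec=[0, 4, 0]; VV[0]=max(VV[0],msg_vec) then VV[0][0]++ -> VV[0]=[4, 4, 0]
Event 7: SEND 0->1: VV[0][0]++ -> VV[0]=[5, 4, 0], msg_vec=[5, 4, 0]; VV[1]=max(VV[1],msg_vec) then VV[1][1]++ -> VV[1]=[5, 5, 0]
Event 8: SEND 1->2: VV[1][1]++ -> VV[1]=[5, 6, 0], msg_vec=[5, 6, 0]; VV[2]=max(VV[2],msg_vec) then VV[2][2]++ -> VV[2]=[5, 6, 2]
Event 9: LOCAL 2: VV[2][2]++ -> VV[2]=[5, 6, 3]
Event 3 stamp: [0, 2, 0]
Event 7 stamp: [5, 4, 0]
[0, 2, 0] <= [5, 4, 0]? True
[5, 4, 0] <= [0, 2, 0]? False
Relation: before

Answer: before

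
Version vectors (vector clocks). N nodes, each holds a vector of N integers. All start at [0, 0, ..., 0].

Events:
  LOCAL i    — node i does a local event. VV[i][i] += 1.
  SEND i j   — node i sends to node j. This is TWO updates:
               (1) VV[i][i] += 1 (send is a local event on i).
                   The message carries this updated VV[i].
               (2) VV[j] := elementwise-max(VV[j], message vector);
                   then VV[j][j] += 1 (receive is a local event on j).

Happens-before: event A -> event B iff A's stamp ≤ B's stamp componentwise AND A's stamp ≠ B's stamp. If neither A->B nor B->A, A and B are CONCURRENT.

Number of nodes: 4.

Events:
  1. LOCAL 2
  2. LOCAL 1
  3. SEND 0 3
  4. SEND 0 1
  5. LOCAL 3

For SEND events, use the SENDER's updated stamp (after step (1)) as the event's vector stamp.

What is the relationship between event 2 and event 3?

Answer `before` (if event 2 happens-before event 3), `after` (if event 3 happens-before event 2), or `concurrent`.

Initial: VV[0]=[0, 0, 0, 0]
Initial: VV[1]=[0, 0, 0, 0]
Initial: VV[2]=[0, 0, 0, 0]
Initial: VV[3]=[0, 0, 0, 0]
Event 1: LOCAL 2: VV[2][2]++ -> VV[2]=[0, 0, 1, 0]
Event 2: LOCAL 1: VV[1][1]++ -> VV[1]=[0, 1, 0, 0]
Event 3: SEND 0->3: VV[0][0]++ -> VV[0]=[1, 0, 0, 0], msg_vec=[1, 0, 0, 0]; VV[3]=max(VV[3],msg_vec) then VV[3][3]++ -> VV[3]=[1, 0, 0, 1]
Event 4: SEND 0->1: VV[0][0]++ -> VV[0]=[2, 0, 0, 0], msg_vec=[2, 0, 0, 0]; VV[1]=max(VV[1],msg_vec) then VV[1][1]++ -> VV[1]=[2, 2, 0, 0]
Event 5: LOCAL 3: VV[3][3]++ -> VV[3]=[1, 0, 0, 2]
Event 2 stamp: [0, 1, 0, 0]
Event 3 stamp: [1, 0, 0, 0]
[0, 1, 0, 0] <= [1, 0, 0, 0]? False
[1, 0, 0, 0] <= [0, 1, 0, 0]? False
Relation: concurrent

Answer: concurrent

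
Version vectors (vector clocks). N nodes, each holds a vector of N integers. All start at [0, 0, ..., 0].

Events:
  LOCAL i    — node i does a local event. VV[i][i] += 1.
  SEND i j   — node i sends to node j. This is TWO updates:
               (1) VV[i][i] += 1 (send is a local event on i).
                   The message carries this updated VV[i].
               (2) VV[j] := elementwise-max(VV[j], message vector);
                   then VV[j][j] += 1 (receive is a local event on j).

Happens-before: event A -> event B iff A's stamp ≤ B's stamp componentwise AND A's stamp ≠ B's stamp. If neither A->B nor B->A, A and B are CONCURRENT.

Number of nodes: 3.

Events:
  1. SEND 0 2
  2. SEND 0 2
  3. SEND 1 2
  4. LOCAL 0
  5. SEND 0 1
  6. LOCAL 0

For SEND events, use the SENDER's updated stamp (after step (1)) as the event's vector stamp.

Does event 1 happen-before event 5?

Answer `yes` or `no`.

Answer: yes

Derivation:
Initial: VV[0]=[0, 0, 0]
Initial: VV[1]=[0, 0, 0]
Initial: VV[2]=[0, 0, 0]
Event 1: SEND 0->2: VV[0][0]++ -> VV[0]=[1, 0, 0], msg_vec=[1, 0, 0]; VV[2]=max(VV[2],msg_vec) then VV[2][2]++ -> VV[2]=[1, 0, 1]
Event 2: SEND 0->2: VV[0][0]++ -> VV[0]=[2, 0, 0], msg_vec=[2, 0, 0]; VV[2]=max(VV[2],msg_vec) then VV[2][2]++ -> VV[2]=[2, 0, 2]
Event 3: SEND 1->2: VV[1][1]++ -> VV[1]=[0, 1, 0], msg_vec=[0, 1, 0]; VV[2]=max(VV[2],msg_vec) then VV[2][2]++ -> VV[2]=[2, 1, 3]
Event 4: LOCAL 0: VV[0][0]++ -> VV[0]=[3, 0, 0]
Event 5: SEND 0->1: VV[0][0]++ -> VV[0]=[4, 0, 0], msg_vec=[4, 0, 0]; VV[1]=max(VV[1],msg_vec) then VV[1][1]++ -> VV[1]=[4, 2, 0]
Event 6: LOCAL 0: VV[0][0]++ -> VV[0]=[5, 0, 0]
Event 1 stamp: [1, 0, 0]
Event 5 stamp: [4, 0, 0]
[1, 0, 0] <= [4, 0, 0]? True. Equal? False. Happens-before: True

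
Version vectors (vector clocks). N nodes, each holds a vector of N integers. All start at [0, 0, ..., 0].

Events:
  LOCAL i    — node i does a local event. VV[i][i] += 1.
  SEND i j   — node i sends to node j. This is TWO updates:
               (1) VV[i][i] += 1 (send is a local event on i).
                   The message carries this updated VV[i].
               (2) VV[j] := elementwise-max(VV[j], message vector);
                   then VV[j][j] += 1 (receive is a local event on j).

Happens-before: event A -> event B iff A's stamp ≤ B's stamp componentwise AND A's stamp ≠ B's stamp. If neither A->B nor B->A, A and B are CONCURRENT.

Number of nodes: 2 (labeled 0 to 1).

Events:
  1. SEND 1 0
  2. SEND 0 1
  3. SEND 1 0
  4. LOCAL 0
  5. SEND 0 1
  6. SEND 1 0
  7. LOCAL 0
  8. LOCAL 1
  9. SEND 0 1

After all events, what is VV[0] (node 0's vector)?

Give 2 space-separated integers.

Initial: VV[0]=[0, 0]
Initial: VV[1]=[0, 0]
Event 1: SEND 1->0: VV[1][1]++ -> VV[1]=[0, 1], msg_vec=[0, 1]; VV[0]=max(VV[0],msg_vec) then VV[0][0]++ -> VV[0]=[1, 1]
Event 2: SEND 0->1: VV[0][0]++ -> VV[0]=[2, 1], msg_vec=[2, 1]; VV[1]=max(VV[1],msg_vec) then VV[1][1]++ -> VV[1]=[2, 2]
Event 3: SEND 1->0: VV[1][1]++ -> VV[1]=[2, 3], msg_vec=[2, 3]; VV[0]=max(VV[0],msg_vec) then VV[0][0]++ -> VV[0]=[3, 3]
Event 4: LOCAL 0: VV[0][0]++ -> VV[0]=[4, 3]
Event 5: SEND 0->1: VV[0][0]++ -> VV[0]=[5, 3], msg_vec=[5, 3]; VV[1]=max(VV[1],msg_vec) then VV[1][1]++ -> VV[1]=[5, 4]
Event 6: SEND 1->0: VV[1][1]++ -> VV[1]=[5, 5], msg_vec=[5, 5]; VV[0]=max(VV[0],msg_vec) then VV[0][0]++ -> VV[0]=[6, 5]
Event 7: LOCAL 0: VV[0][0]++ -> VV[0]=[7, 5]
Event 8: LOCAL 1: VV[1][1]++ -> VV[1]=[5, 6]
Event 9: SEND 0->1: VV[0][0]++ -> VV[0]=[8, 5], msg_vec=[8, 5]; VV[1]=max(VV[1],msg_vec) then VV[1][1]++ -> VV[1]=[8, 7]
Final vectors: VV[0]=[8, 5]; VV[1]=[8, 7]

Answer: 8 5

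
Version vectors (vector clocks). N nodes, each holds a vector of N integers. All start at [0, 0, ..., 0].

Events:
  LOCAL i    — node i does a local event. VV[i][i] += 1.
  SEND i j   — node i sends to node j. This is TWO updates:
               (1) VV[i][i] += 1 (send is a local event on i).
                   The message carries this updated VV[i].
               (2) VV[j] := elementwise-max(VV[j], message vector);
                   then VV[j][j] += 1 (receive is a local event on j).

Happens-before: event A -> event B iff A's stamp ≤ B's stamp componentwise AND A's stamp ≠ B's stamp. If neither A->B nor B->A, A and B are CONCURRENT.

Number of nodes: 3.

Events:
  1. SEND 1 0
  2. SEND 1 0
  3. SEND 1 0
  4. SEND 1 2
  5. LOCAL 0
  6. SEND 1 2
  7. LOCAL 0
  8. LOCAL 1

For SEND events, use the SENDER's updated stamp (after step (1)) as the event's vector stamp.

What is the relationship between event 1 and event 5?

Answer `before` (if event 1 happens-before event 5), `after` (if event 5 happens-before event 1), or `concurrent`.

Answer: before

Derivation:
Initial: VV[0]=[0, 0, 0]
Initial: VV[1]=[0, 0, 0]
Initial: VV[2]=[0, 0, 0]
Event 1: SEND 1->0: VV[1][1]++ -> VV[1]=[0, 1, 0], msg_vec=[0, 1, 0]; VV[0]=max(VV[0],msg_vec) then VV[0][0]++ -> VV[0]=[1, 1, 0]
Event 2: SEND 1->0: VV[1][1]++ -> VV[1]=[0, 2, 0], msg_vec=[0, 2, 0]; VV[0]=max(VV[0],msg_vec) then VV[0][0]++ -> VV[0]=[2, 2, 0]
Event 3: SEND 1->0: VV[1][1]++ -> VV[1]=[0, 3, 0], msg_vec=[0, 3, 0]; VV[0]=max(VV[0],msg_vec) then VV[0][0]++ -> VV[0]=[3, 3, 0]
Event 4: SEND 1->2: VV[1][1]++ -> VV[1]=[0, 4, 0], msg_vec=[0, 4, 0]; VV[2]=max(VV[2],msg_vec) then VV[2][2]++ -> VV[2]=[0, 4, 1]
Event 5: LOCAL 0: VV[0][0]++ -> VV[0]=[4, 3, 0]
Event 6: SEND 1->2: VV[1][1]++ -> VV[1]=[0, 5, 0], msg_vec=[0, 5, 0]; VV[2]=max(VV[2],msg_vec) then VV[2][2]++ -> VV[2]=[0, 5, 2]
Event 7: LOCAL 0: VV[0][0]++ -> VV[0]=[5, 3, 0]
Event 8: LOCAL 1: VV[1][1]++ -> VV[1]=[0, 6, 0]
Event 1 stamp: [0, 1, 0]
Event 5 stamp: [4, 3, 0]
[0, 1, 0] <= [4, 3, 0]? True
[4, 3, 0] <= [0, 1, 0]? False
Relation: before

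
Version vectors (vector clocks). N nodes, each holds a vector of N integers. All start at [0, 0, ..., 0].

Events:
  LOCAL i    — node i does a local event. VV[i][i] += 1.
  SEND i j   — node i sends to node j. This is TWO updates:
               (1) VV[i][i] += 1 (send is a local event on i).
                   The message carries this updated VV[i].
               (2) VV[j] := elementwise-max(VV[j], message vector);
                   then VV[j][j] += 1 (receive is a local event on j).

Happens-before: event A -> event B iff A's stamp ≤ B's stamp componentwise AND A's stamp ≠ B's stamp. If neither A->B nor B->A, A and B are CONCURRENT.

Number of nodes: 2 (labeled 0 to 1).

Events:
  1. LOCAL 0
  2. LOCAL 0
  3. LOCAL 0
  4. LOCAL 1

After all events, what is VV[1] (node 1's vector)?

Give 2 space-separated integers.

Initial: VV[0]=[0, 0]
Initial: VV[1]=[0, 0]
Event 1: LOCAL 0: VV[0][0]++ -> VV[0]=[1, 0]
Event 2: LOCAL 0: VV[0][0]++ -> VV[0]=[2, 0]
Event 3: LOCAL 0: VV[0][0]++ -> VV[0]=[3, 0]
Event 4: LOCAL 1: VV[1][1]++ -> VV[1]=[0, 1]
Final vectors: VV[0]=[3, 0]; VV[1]=[0, 1]

Answer: 0 1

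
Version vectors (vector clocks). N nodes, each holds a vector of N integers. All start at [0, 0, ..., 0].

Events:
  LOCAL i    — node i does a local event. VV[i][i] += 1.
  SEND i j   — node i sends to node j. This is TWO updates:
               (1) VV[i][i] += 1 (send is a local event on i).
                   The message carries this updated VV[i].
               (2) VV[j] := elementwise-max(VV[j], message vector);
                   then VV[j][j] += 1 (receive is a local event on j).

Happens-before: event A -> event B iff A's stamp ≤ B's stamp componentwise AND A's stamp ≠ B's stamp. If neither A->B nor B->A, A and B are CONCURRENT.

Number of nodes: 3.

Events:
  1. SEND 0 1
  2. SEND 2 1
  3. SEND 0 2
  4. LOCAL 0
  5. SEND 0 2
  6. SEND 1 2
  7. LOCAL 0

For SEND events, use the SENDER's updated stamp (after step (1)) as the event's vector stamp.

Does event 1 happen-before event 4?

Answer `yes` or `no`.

Answer: yes

Derivation:
Initial: VV[0]=[0, 0, 0]
Initial: VV[1]=[0, 0, 0]
Initial: VV[2]=[0, 0, 0]
Event 1: SEND 0->1: VV[0][0]++ -> VV[0]=[1, 0, 0], msg_vec=[1, 0, 0]; VV[1]=max(VV[1],msg_vec) then VV[1][1]++ -> VV[1]=[1, 1, 0]
Event 2: SEND 2->1: VV[2][2]++ -> VV[2]=[0, 0, 1], msg_vec=[0, 0, 1]; VV[1]=max(VV[1],msg_vec) then VV[1][1]++ -> VV[1]=[1, 2, 1]
Event 3: SEND 0->2: VV[0][0]++ -> VV[0]=[2, 0, 0], msg_vec=[2, 0, 0]; VV[2]=max(VV[2],msg_vec) then VV[2][2]++ -> VV[2]=[2, 0, 2]
Event 4: LOCAL 0: VV[0][0]++ -> VV[0]=[3, 0, 0]
Event 5: SEND 0->2: VV[0][0]++ -> VV[0]=[4, 0, 0], msg_vec=[4, 0, 0]; VV[2]=max(VV[2],msg_vec) then VV[2][2]++ -> VV[2]=[4, 0, 3]
Event 6: SEND 1->2: VV[1][1]++ -> VV[1]=[1, 3, 1], msg_vec=[1, 3, 1]; VV[2]=max(VV[2],msg_vec) then VV[2][2]++ -> VV[2]=[4, 3, 4]
Event 7: LOCAL 0: VV[0][0]++ -> VV[0]=[5, 0, 0]
Event 1 stamp: [1, 0, 0]
Event 4 stamp: [3, 0, 0]
[1, 0, 0] <= [3, 0, 0]? True. Equal? False. Happens-before: True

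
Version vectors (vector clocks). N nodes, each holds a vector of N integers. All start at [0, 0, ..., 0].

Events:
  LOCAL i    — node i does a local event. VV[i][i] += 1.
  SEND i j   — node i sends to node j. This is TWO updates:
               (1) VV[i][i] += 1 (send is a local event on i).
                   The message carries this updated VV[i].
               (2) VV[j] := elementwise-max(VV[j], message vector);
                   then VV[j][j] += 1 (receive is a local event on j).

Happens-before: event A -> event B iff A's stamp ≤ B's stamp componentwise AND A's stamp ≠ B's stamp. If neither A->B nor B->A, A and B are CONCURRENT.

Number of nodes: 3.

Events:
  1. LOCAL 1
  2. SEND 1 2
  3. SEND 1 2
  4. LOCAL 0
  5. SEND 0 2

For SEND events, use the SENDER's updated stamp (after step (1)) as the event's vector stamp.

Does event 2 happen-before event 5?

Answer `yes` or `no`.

Answer: no

Derivation:
Initial: VV[0]=[0, 0, 0]
Initial: VV[1]=[0, 0, 0]
Initial: VV[2]=[0, 0, 0]
Event 1: LOCAL 1: VV[1][1]++ -> VV[1]=[0, 1, 0]
Event 2: SEND 1->2: VV[1][1]++ -> VV[1]=[0, 2, 0], msg_vec=[0, 2, 0]; VV[2]=max(VV[2],msg_vec) then VV[2][2]++ -> VV[2]=[0, 2, 1]
Event 3: SEND 1->2: VV[1][1]++ -> VV[1]=[0, 3, 0], msg_vec=[0, 3, 0]; VV[2]=max(VV[2],msg_vec) then VV[2][2]++ -> VV[2]=[0, 3, 2]
Event 4: LOCAL 0: VV[0][0]++ -> VV[0]=[1, 0, 0]
Event 5: SEND 0->2: VV[0][0]++ -> VV[0]=[2, 0, 0], msg_vec=[2, 0, 0]; VV[2]=max(VV[2],msg_vec) then VV[2][2]++ -> VV[2]=[2, 3, 3]
Event 2 stamp: [0, 2, 0]
Event 5 stamp: [2, 0, 0]
[0, 2, 0] <= [2, 0, 0]? False. Equal? False. Happens-before: False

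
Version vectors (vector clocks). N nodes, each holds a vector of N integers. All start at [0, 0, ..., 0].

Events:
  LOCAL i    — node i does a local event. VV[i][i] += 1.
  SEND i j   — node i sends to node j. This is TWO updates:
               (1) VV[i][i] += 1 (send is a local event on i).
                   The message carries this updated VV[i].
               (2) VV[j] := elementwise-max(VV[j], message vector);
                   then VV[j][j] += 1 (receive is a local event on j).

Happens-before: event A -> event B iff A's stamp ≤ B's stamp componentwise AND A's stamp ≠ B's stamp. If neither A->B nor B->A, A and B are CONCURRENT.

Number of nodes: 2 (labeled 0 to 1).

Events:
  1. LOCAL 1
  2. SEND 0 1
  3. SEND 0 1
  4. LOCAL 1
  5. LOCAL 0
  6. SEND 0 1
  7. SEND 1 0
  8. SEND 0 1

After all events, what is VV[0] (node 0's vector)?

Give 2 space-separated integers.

Initial: VV[0]=[0, 0]
Initial: VV[1]=[0, 0]
Event 1: LOCAL 1: VV[1][1]++ -> VV[1]=[0, 1]
Event 2: SEND 0->1: VV[0][0]++ -> VV[0]=[1, 0], msg_vec=[1, 0]; VV[1]=max(VV[1],msg_vec) then VV[1][1]++ -> VV[1]=[1, 2]
Event 3: SEND 0->1: VV[0][0]++ -> VV[0]=[2, 0], msg_vec=[2, 0]; VV[1]=max(VV[1],msg_vec) then VV[1][1]++ -> VV[1]=[2, 3]
Event 4: LOCAL 1: VV[1][1]++ -> VV[1]=[2, 4]
Event 5: LOCAL 0: VV[0][0]++ -> VV[0]=[3, 0]
Event 6: SEND 0->1: VV[0][0]++ -> VV[0]=[4, 0], msg_vec=[4, 0]; VV[1]=max(VV[1],msg_vec) then VV[1][1]++ -> VV[1]=[4, 5]
Event 7: SEND 1->0: VV[1][1]++ -> VV[1]=[4, 6], msg_vec=[4, 6]; VV[0]=max(VV[0],msg_vec) then VV[0][0]++ -> VV[0]=[5, 6]
Event 8: SEND 0->1: VV[0][0]++ -> VV[0]=[6, 6], msg_vec=[6, 6]; VV[1]=max(VV[1],msg_vec) then VV[1][1]++ -> VV[1]=[6, 7]
Final vectors: VV[0]=[6, 6]; VV[1]=[6, 7]

Answer: 6 6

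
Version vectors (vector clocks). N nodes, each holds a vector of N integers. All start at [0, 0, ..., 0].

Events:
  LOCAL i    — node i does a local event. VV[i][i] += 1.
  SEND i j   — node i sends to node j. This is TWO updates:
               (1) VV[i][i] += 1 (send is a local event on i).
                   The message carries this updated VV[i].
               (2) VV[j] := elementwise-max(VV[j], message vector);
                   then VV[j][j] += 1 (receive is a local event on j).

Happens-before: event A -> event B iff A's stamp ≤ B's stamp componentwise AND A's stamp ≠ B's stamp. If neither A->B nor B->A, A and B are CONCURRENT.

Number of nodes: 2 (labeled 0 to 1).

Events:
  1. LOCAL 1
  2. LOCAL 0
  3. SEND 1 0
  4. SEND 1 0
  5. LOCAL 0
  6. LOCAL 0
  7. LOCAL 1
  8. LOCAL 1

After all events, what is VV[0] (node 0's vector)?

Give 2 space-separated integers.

Answer: 5 3

Derivation:
Initial: VV[0]=[0, 0]
Initial: VV[1]=[0, 0]
Event 1: LOCAL 1: VV[1][1]++ -> VV[1]=[0, 1]
Event 2: LOCAL 0: VV[0][0]++ -> VV[0]=[1, 0]
Event 3: SEND 1->0: VV[1][1]++ -> VV[1]=[0, 2], msg_vec=[0, 2]; VV[0]=max(VV[0],msg_vec) then VV[0][0]++ -> VV[0]=[2, 2]
Event 4: SEND 1->0: VV[1][1]++ -> VV[1]=[0, 3], msg_vec=[0, 3]; VV[0]=max(VV[0],msg_vec) then VV[0][0]++ -> VV[0]=[3, 3]
Event 5: LOCAL 0: VV[0][0]++ -> VV[0]=[4, 3]
Event 6: LOCAL 0: VV[0][0]++ -> VV[0]=[5, 3]
Event 7: LOCAL 1: VV[1][1]++ -> VV[1]=[0, 4]
Event 8: LOCAL 1: VV[1][1]++ -> VV[1]=[0, 5]
Final vectors: VV[0]=[5, 3]; VV[1]=[0, 5]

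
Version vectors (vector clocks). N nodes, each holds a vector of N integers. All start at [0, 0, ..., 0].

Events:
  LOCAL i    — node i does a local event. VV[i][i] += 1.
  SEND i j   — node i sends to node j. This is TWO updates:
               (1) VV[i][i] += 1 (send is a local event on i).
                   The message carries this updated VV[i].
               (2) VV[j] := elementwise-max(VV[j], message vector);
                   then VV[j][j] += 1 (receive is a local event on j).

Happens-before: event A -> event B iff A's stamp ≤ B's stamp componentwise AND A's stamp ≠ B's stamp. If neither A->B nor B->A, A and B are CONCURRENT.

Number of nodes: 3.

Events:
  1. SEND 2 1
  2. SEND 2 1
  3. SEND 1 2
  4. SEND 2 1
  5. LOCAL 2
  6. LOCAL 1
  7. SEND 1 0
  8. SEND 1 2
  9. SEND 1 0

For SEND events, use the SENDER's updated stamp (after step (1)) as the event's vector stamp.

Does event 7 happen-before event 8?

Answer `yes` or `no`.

Answer: yes

Derivation:
Initial: VV[0]=[0, 0, 0]
Initial: VV[1]=[0, 0, 0]
Initial: VV[2]=[0, 0, 0]
Event 1: SEND 2->1: VV[2][2]++ -> VV[2]=[0, 0, 1], msg_vec=[0, 0, 1]; VV[1]=max(VV[1],msg_vec) then VV[1][1]++ -> VV[1]=[0, 1, 1]
Event 2: SEND 2->1: VV[2][2]++ -> VV[2]=[0, 0, 2], msg_vec=[0, 0, 2]; VV[1]=max(VV[1],msg_vec) then VV[1][1]++ -> VV[1]=[0, 2, 2]
Event 3: SEND 1->2: VV[1][1]++ -> VV[1]=[0, 3, 2], msg_vec=[0, 3, 2]; VV[2]=max(VV[2],msg_vec) then VV[2][2]++ -> VV[2]=[0, 3, 3]
Event 4: SEND 2->1: VV[2][2]++ -> VV[2]=[0, 3, 4], msg_vec=[0, 3, 4]; VV[1]=max(VV[1],msg_vec) then VV[1][1]++ -> VV[1]=[0, 4, 4]
Event 5: LOCAL 2: VV[2][2]++ -> VV[2]=[0, 3, 5]
Event 6: LOCAL 1: VV[1][1]++ -> VV[1]=[0, 5, 4]
Event 7: SEND 1->0: VV[1][1]++ -> VV[1]=[0, 6, 4], msg_vec=[0, 6, 4]; VV[0]=max(VV[0],msg_vec) then VV[0][0]++ -> VV[0]=[1, 6, 4]
Event 8: SEND 1->2: VV[1][1]++ -> VV[1]=[0, 7, 4], msg_vec=[0, 7, 4]; VV[2]=max(VV[2],msg_vec) then VV[2][2]++ -> VV[2]=[0, 7, 6]
Event 9: SEND 1->0: VV[1][1]++ -> VV[1]=[0, 8, 4], msg_vec=[0, 8, 4]; VV[0]=max(VV[0],msg_vec) then VV[0][0]++ -> VV[0]=[2, 8, 4]
Event 7 stamp: [0, 6, 4]
Event 8 stamp: [0, 7, 4]
[0, 6, 4] <= [0, 7, 4]? True. Equal? False. Happens-before: True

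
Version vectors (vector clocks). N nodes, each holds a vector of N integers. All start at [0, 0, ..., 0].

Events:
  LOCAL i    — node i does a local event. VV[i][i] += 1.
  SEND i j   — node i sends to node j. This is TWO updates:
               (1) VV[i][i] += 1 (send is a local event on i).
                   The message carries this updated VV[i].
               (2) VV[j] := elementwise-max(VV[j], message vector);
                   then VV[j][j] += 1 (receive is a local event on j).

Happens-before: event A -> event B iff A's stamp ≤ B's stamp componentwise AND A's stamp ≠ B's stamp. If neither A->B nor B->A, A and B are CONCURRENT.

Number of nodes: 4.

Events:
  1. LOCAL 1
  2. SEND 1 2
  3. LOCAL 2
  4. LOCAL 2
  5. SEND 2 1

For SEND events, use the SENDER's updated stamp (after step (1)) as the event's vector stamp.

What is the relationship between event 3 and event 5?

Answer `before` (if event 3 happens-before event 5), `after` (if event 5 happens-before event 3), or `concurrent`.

Initial: VV[0]=[0, 0, 0, 0]
Initial: VV[1]=[0, 0, 0, 0]
Initial: VV[2]=[0, 0, 0, 0]
Initial: VV[3]=[0, 0, 0, 0]
Event 1: LOCAL 1: VV[1][1]++ -> VV[1]=[0, 1, 0, 0]
Event 2: SEND 1->2: VV[1][1]++ -> VV[1]=[0, 2, 0, 0], msg_vec=[0, 2, 0, 0]; VV[2]=max(VV[2],msg_vec) then VV[2][2]++ -> VV[2]=[0, 2, 1, 0]
Event 3: LOCAL 2: VV[2][2]++ -> VV[2]=[0, 2, 2, 0]
Event 4: LOCAL 2: VV[2][2]++ -> VV[2]=[0, 2, 3, 0]
Event 5: SEND 2->1: VV[2][2]++ -> VV[2]=[0, 2, 4, 0], msg_vec=[0, 2, 4, 0]; VV[1]=max(VV[1],msg_vec) then VV[1][1]++ -> VV[1]=[0, 3, 4, 0]
Event 3 stamp: [0, 2, 2, 0]
Event 5 stamp: [0, 2, 4, 0]
[0, 2, 2, 0] <= [0, 2, 4, 0]? True
[0, 2, 4, 0] <= [0, 2, 2, 0]? False
Relation: before

Answer: before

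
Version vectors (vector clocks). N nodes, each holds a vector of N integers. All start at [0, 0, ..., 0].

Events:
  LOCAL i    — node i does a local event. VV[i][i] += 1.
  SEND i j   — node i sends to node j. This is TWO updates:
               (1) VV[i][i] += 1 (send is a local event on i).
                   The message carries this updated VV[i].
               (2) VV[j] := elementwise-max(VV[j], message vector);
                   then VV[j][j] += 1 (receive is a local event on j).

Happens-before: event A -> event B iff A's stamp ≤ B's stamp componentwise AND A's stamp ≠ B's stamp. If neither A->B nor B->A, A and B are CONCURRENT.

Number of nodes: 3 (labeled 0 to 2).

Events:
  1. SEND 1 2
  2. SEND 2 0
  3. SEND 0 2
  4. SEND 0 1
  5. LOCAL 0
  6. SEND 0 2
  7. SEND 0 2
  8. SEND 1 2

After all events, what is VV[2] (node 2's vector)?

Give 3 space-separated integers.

Initial: VV[0]=[0, 0, 0]
Initial: VV[1]=[0, 0, 0]
Initial: VV[2]=[0, 0, 0]
Event 1: SEND 1->2: VV[1][1]++ -> VV[1]=[0, 1, 0], msg_vec=[0, 1, 0]; VV[2]=max(VV[2],msg_vec) then VV[2][2]++ -> VV[2]=[0, 1, 1]
Event 2: SEND 2->0: VV[2][2]++ -> VV[2]=[0, 1, 2], msg_vec=[0, 1, 2]; VV[0]=max(VV[0],msg_vec) then VV[0][0]++ -> VV[0]=[1, 1, 2]
Event 3: SEND 0->2: VV[0][0]++ -> VV[0]=[2, 1, 2], msg_vec=[2, 1, 2]; VV[2]=max(VV[2],msg_vec) then VV[2][2]++ -> VV[2]=[2, 1, 3]
Event 4: SEND 0->1: VV[0][0]++ -> VV[0]=[3, 1, 2], msg_vec=[3, 1, 2]; VV[1]=max(VV[1],msg_vec) then VV[1][1]++ -> VV[1]=[3, 2, 2]
Event 5: LOCAL 0: VV[0][0]++ -> VV[0]=[4, 1, 2]
Event 6: SEND 0->2: VV[0][0]++ -> VV[0]=[5, 1, 2], msg_vec=[5, 1, 2]; VV[2]=max(VV[2],msg_vec) then VV[2][2]++ -> VV[2]=[5, 1, 4]
Event 7: SEND 0->2: VV[0][0]++ -> VV[0]=[6, 1, 2], msg_vec=[6, 1, 2]; VV[2]=max(VV[2],msg_vec) then VV[2][2]++ -> VV[2]=[6, 1, 5]
Event 8: SEND 1->2: VV[1][1]++ -> VV[1]=[3, 3, 2], msg_vec=[3, 3, 2]; VV[2]=max(VV[2],msg_vec) then VV[2][2]++ -> VV[2]=[6, 3, 6]
Final vectors: VV[0]=[6, 1, 2]; VV[1]=[3, 3, 2]; VV[2]=[6, 3, 6]

Answer: 6 3 6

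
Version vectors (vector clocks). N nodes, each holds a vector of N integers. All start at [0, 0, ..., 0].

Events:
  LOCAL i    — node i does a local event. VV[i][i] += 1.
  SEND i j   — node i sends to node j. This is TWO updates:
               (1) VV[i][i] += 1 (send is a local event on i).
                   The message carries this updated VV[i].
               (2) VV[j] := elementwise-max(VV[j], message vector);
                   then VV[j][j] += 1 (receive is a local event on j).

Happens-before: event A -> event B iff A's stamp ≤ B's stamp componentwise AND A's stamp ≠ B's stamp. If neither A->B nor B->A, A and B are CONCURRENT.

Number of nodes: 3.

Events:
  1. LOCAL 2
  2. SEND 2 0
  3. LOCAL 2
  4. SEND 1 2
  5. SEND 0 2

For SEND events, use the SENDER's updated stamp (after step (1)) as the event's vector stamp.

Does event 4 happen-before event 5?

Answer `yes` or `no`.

Initial: VV[0]=[0, 0, 0]
Initial: VV[1]=[0, 0, 0]
Initial: VV[2]=[0, 0, 0]
Event 1: LOCAL 2: VV[2][2]++ -> VV[2]=[0, 0, 1]
Event 2: SEND 2->0: VV[2][2]++ -> VV[2]=[0, 0, 2], msg_vec=[0, 0, 2]; VV[0]=max(VV[0],msg_vec) then VV[0][0]++ -> VV[0]=[1, 0, 2]
Event 3: LOCAL 2: VV[2][2]++ -> VV[2]=[0, 0, 3]
Event 4: SEND 1->2: VV[1][1]++ -> VV[1]=[0, 1, 0], msg_vec=[0, 1, 0]; VV[2]=max(VV[2],msg_vec) then VV[2][2]++ -> VV[2]=[0, 1, 4]
Event 5: SEND 0->2: VV[0][0]++ -> VV[0]=[2, 0, 2], msg_vec=[2, 0, 2]; VV[2]=max(VV[2],msg_vec) then VV[2][2]++ -> VV[2]=[2, 1, 5]
Event 4 stamp: [0, 1, 0]
Event 5 stamp: [2, 0, 2]
[0, 1, 0] <= [2, 0, 2]? False. Equal? False. Happens-before: False

Answer: no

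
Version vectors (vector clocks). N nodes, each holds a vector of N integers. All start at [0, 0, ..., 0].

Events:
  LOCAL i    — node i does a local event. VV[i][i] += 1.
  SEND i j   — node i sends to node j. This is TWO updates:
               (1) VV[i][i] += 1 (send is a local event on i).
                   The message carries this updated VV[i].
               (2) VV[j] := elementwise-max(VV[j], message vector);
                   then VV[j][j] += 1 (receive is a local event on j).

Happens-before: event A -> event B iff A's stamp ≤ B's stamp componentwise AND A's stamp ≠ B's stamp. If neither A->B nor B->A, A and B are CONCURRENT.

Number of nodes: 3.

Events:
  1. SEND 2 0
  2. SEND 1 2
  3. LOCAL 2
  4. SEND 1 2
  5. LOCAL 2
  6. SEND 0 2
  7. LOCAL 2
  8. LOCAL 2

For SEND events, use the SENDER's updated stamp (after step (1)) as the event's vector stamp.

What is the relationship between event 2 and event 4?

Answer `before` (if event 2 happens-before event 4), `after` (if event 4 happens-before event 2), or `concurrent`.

Answer: before

Derivation:
Initial: VV[0]=[0, 0, 0]
Initial: VV[1]=[0, 0, 0]
Initial: VV[2]=[0, 0, 0]
Event 1: SEND 2->0: VV[2][2]++ -> VV[2]=[0, 0, 1], msg_vec=[0, 0, 1]; VV[0]=max(VV[0],msg_vec) then VV[0][0]++ -> VV[0]=[1, 0, 1]
Event 2: SEND 1->2: VV[1][1]++ -> VV[1]=[0, 1, 0], msg_vec=[0, 1, 0]; VV[2]=max(VV[2],msg_vec) then VV[2][2]++ -> VV[2]=[0, 1, 2]
Event 3: LOCAL 2: VV[2][2]++ -> VV[2]=[0, 1, 3]
Event 4: SEND 1->2: VV[1][1]++ -> VV[1]=[0, 2, 0], msg_vec=[0, 2, 0]; VV[2]=max(VV[2],msg_vec) then VV[2][2]++ -> VV[2]=[0, 2, 4]
Event 5: LOCAL 2: VV[2][2]++ -> VV[2]=[0, 2, 5]
Event 6: SEND 0->2: VV[0][0]++ -> VV[0]=[2, 0, 1], msg_vec=[2, 0, 1]; VV[2]=max(VV[2],msg_vec) then VV[2][2]++ -> VV[2]=[2, 2, 6]
Event 7: LOCAL 2: VV[2][2]++ -> VV[2]=[2, 2, 7]
Event 8: LOCAL 2: VV[2][2]++ -> VV[2]=[2, 2, 8]
Event 2 stamp: [0, 1, 0]
Event 4 stamp: [0, 2, 0]
[0, 1, 0] <= [0, 2, 0]? True
[0, 2, 0] <= [0, 1, 0]? False
Relation: before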